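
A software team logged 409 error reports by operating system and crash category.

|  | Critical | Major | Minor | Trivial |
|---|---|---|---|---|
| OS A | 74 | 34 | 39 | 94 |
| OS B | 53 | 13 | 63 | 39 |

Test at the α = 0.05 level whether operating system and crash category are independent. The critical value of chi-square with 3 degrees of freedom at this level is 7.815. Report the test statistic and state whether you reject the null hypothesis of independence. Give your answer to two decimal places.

29.15; reject H₀

Row totals: 241, 168. Column totals: 127, 47, 102, 133. Grand total N = 409.
Expected counts (row total × column total / N):
  OS A, Critical: 241×127/409 = 74.834
  OS A, Major: 241×47/409 = 27.694
  OS A, Minor: 241×102/409 = 60.103
  OS A, Trivial: 241×133/409 = 78.369
  OS B, Critical: 168×127/409 = 52.166
  OS B, Major: 168×47/409 = 19.306
  OS B, Minor: 168×102/409 = 41.897
  OS B, Trivial: 168×133/409 = 54.631
Contributions (O − E)²/E:
  (74 − 74.834)²/74.834 = 0.0093
  (34 − 27.694)²/27.694 = 1.4359
  (39 − 60.103)²/60.103 = 7.4096
  (94 − 78.369)²/78.369 = 3.1177
  (53 − 52.166)²/52.166 = 0.0133
  (13 − 19.306)²/19.306 = 2.0598
  (63 − 41.897)²/41.897 = 10.6293
  (39 − 54.631)²/54.631 = 4.4723
χ² = 0.0093 + 1.4359 + 7.4096 + 3.1177 + 0.0133 + 2.0598 + 10.6293 + 4.4723 = 29.15
df = (2−1)(4−1) = 3. Since 29.15 > 7.815, reject the null hypothesis of independence at α = 0.05.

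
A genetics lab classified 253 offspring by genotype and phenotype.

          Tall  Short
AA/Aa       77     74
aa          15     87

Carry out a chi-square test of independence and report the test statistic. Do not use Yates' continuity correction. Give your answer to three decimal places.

Row totals: 151, 102. Column totals: 92, 161. Grand total N = 253.
Expected counts (row total × column total / N):
  AA/Aa, Tall: 151×92/253 = 54.9091
  AA/Aa, Short: 151×161/253 = 96.0909
  aa, Tall: 102×92/253 = 37.0909
  aa, Short: 102×161/253 = 64.9091
Contributions (O − E)²/E:
  (77 − 54.9091)²/54.9091 = 8.8876
  (74 − 96.0909)²/96.0909 = 5.0786
  (15 − 37.0909)²/37.0909 = 13.1571
  (87 − 64.9091)²/64.9091 = 7.5183
χ² = 8.8876 + 5.0786 + 13.1571 + 7.5183 = 34.642

34.642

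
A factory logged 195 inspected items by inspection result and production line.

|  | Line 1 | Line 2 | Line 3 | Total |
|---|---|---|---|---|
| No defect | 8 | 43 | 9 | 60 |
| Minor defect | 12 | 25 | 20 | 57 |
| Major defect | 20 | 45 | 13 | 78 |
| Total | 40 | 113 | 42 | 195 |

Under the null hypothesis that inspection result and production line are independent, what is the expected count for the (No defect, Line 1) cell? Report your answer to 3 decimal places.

12.308

Row total (No defect) = 60; column total (Line 1) = 40; grand total N = 195.
Expected count = (row total × column total) / N = 60 × 40 / 195 = 12.308.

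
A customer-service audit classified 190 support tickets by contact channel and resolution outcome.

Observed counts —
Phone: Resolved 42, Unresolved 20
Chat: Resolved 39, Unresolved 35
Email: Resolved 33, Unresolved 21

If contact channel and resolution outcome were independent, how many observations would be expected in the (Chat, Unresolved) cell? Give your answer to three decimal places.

29.600

Row total (Chat) = 74; column total (Unresolved) = 76; grand total N = 190.
Expected count = (row total × column total) / N = 74 × 76 / 190 = 29.600.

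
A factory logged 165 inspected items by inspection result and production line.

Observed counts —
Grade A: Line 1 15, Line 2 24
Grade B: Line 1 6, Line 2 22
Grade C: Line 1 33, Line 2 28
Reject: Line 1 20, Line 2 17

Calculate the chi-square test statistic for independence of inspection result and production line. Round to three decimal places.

10.230

Row totals: 39, 28, 61, 37. Column totals: 74, 91. Grand total N = 165.
Expected counts (row total × column total / N):
  Grade A, Line 1: 39×74/165 = 17.4909
  Grade A, Line 2: 39×91/165 = 21.5091
  Grade B, Line 1: 28×74/165 = 12.5576
  Grade B, Line 2: 28×91/165 = 15.4424
  Grade C, Line 1: 61×74/165 = 27.3576
  Grade C, Line 2: 61×91/165 = 33.6424
  Reject, Line 1: 37×74/165 = 16.5939
  Reject, Line 2: 37×91/165 = 20.4061
Contributions (O − E)²/E:
  (15 − 17.4909)²/17.4909 = 0.3547
  (24 − 21.5091)²/21.5091 = 0.2885
  (6 − 12.5576)²/12.5576 = 3.4244
  (22 − 15.4424)²/15.4424 = 2.7847
  (33 − 27.3576)²/27.3576 = 1.1637
  (28 − 33.6424)²/33.6424 = 0.9463
  (20 − 16.5939)²/16.5939 = 0.6991
  (17 − 20.4061)²/20.4061 = 0.5685
χ² = 0.3547 + 0.2885 + 3.4244 + 2.7847 + 1.1637 + 0.9463 + 0.6991 + 0.5685 = 10.230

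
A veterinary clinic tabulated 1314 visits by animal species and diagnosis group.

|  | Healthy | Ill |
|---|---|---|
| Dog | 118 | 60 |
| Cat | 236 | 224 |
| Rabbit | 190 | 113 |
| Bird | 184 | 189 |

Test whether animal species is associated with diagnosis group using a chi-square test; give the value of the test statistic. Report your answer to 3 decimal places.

Row totals: 178, 460, 303, 373. Column totals: 728, 586. Grand total N = 1314.
Expected counts (row total × column total / N):
  Dog, Healthy: 178×728/1314 = 98.6180
  Dog, Ill: 178×586/1314 = 79.3820
  Cat, Healthy: 460×728/1314 = 254.8554
  Cat, Ill: 460×586/1314 = 205.1446
  Rabbit, Healthy: 303×728/1314 = 167.8721
  Rabbit, Ill: 303×586/1314 = 135.1279
  Bird, Healthy: 373×728/1314 = 206.6545
  Bird, Ill: 373×586/1314 = 166.3455
Contributions (O − E)²/E:
  (118 − 98.6180)²/98.6180 = 3.8093
  (60 − 79.3820)²/79.3820 = 4.7323
  (236 − 254.8554)²/254.8554 = 1.3950
  (224 − 205.1446)²/205.1446 = 1.7331
  (190 − 167.8721)²/167.8721 = 2.9168
  (113 − 135.1279)²/135.1279 = 3.6236
  (184 − 206.6545)²/206.6545 = 2.4835
  (189 − 166.3455)²/166.3455 = 3.0853
χ² = 3.8093 + 4.7323 + 1.3950 + 1.7331 + 2.9168 + 3.6236 + 2.4835 + 3.0853 = 23.779

23.779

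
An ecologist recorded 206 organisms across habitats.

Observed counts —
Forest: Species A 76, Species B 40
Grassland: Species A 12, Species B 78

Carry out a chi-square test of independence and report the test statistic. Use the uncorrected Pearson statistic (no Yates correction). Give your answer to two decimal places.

56.40

Row totals: 116, 90. Column totals: 88, 118. Grand total N = 206.
Expected counts (row total × column total / N):
  Forest, Species A: 116×88/206 = 49.5534
  Forest, Species B: 116×118/206 = 66.4466
  Grassland, Species A: 90×88/206 = 38.4466
  Grassland, Species B: 90×118/206 = 51.5534
Contributions (O − E)²/E:
  (76 − 49.5534)²/49.5534 = 14.1145
  (40 − 66.4466)²/66.4466 = 10.5261
  (12 − 38.4466)²/38.4466 = 18.1921
  (78 − 51.5534)²/51.5534 = 13.5670
χ² = 14.1145 + 10.5261 + 18.1921 + 13.5670 = 56.40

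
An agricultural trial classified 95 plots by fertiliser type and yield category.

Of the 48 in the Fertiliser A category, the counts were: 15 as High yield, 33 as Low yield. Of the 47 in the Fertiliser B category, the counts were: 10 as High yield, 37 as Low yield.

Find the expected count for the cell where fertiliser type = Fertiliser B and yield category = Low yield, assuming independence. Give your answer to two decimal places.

Row total (Fertiliser B) = 47; column total (Low yield) = 70; grand total N = 95.
Expected count = (row total × column total) / N = 47 × 70 / 95 = 34.63.

34.63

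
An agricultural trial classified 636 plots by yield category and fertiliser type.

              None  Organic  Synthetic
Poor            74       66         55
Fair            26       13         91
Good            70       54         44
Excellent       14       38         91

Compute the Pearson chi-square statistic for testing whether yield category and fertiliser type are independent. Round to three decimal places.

111.062

Row totals: 195, 130, 168, 143. Column totals: 184, 171, 281. Grand total N = 636.
Expected counts (row total × column total / N):
  Poor, None: 195×184/636 = 56.4151
  Poor, Organic: 195×171/636 = 52.4292
  Poor, Synthetic: 195×281/636 = 86.1557
  Fair, None: 130×184/636 = 37.6101
  Fair, Organic: 130×171/636 = 34.9528
  Fair, Synthetic: 130×281/636 = 57.4371
  Good, None: 168×184/636 = 48.6038
  Good, Organic: 168×171/636 = 45.1698
  Good, Synthetic: 168×281/636 = 74.2264
  Excellent, None: 143×184/636 = 41.3711
  Excellent, Organic: 143×171/636 = 38.4481
  Excellent, Synthetic: 143×281/636 = 63.1808
Contributions (O − E)²/E:
  (74 − 56.4151)²/56.4151 = 5.4813
  (66 − 52.4292)²/52.4292 = 3.5127
  (55 − 86.1557)²/86.1557 = 11.2666
  (26 − 37.6101)²/37.6101 = 3.5840
  (13 − 34.9528)²/34.9528 = 13.7879
  (91 − 57.4371)²/57.4371 = 19.6122
  (70 − 48.6038)²/48.6038 = 9.4190
  (54 − 45.1698)²/45.1698 = 1.7262
  (44 − 74.2264)²/74.2264 = 12.3088
  (14 − 41.3711)²/41.3711 = 18.1087
  (38 − 38.4481)²/38.4481 = 0.0052
  (91 − 63.1808)²/63.1808 = 12.2491
χ² = 5.4813 + 3.5127 + 11.2666 + 3.5840 + 13.7879 + 19.6122 + 9.4190 + 1.7262 + 12.3088 + 18.1087 + 0.0052 + 12.2491 = 111.062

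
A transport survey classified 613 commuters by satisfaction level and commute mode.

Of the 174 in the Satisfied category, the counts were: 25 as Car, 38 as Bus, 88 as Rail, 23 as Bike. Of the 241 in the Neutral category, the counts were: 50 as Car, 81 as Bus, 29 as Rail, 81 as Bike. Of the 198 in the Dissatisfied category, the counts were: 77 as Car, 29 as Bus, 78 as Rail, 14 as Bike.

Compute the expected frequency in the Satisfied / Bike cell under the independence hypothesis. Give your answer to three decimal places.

33.494

Row total (Satisfied) = 174; column total (Bike) = 118; grand total N = 613.
Expected count = (row total × column total) / N = 174 × 118 / 613 = 33.494.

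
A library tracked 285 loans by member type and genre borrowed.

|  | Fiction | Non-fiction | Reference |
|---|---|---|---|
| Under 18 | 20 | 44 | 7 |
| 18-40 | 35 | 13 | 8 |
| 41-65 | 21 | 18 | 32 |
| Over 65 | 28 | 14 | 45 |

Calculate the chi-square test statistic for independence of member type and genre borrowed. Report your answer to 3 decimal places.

Row totals: 71, 56, 71, 87. Column totals: 104, 89, 92. Grand total N = 285.
Expected counts (row total × column total / N):
  Under 18, Fiction: 71×104/285 = 25.9088
  Under 18, Non-fiction: 71×89/285 = 22.1719
  Under 18, Reference: 71×92/285 = 22.9193
  18-40, Fiction: 56×104/285 = 20.4351
  18-40, Non-fiction: 56×89/285 = 17.4877
  18-40, Reference: 56×92/285 = 18.0772
  41-65, Fiction: 71×104/285 = 25.9088
  41-65, Non-fiction: 71×89/285 = 22.1719
  41-65, Reference: 71×92/285 = 22.9193
  Over 65, Fiction: 87×104/285 = 31.7474
  Over 65, Non-fiction: 87×89/285 = 27.1684
  Over 65, Reference: 87×92/285 = 28.0842
Contributions (O − E)²/E:
  (20 − 25.9088)²/25.9088 = 1.3476
  (44 − 22.1719)²/22.1719 = 21.4896
  (7 − 22.9193)²/22.9193 = 11.0572
  (35 − 20.4351)²/20.4351 = 10.3810
  (13 − 17.4877)²/17.4877 = 1.1516
  (8 − 18.0772)²/18.0772 = 5.6176
  (21 − 25.9088)²/25.9088 = 0.9300
  (18 − 22.1719)²/22.1719 = 0.7850
  (32 − 22.9193)²/22.9193 = 3.5978
  (28 − 31.7474)²/31.7474 = 0.4423
  (14 − 27.1684)²/27.1684 = 6.3827
  (45 − 28.0842)²/28.0842 = 10.1888
χ² = 1.3476 + 21.4896 + 11.0572 + 10.3810 + 1.1516 + 5.6176 + 0.9300 + 0.7850 + 3.5978 + 0.4423 + 6.3827 + 10.1888 = 73.371

73.371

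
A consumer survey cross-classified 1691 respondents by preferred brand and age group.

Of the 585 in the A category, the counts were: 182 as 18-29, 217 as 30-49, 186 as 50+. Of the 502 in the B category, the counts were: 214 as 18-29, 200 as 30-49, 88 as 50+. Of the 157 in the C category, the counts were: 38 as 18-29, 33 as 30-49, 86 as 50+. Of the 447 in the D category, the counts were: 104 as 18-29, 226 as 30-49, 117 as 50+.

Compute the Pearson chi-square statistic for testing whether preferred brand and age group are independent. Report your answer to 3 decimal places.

122.431

Row totals: 585, 502, 157, 447. Column totals: 538, 676, 477. Grand total N = 1691.
Expected counts (row total × column total / N):
  A, 18-29: 585×538/1691 = 186.1206
  A, 30-49: 585×676/1691 = 233.8616
  A, 50+: 585×477/1691 = 165.0177
  B, 18-29: 502×538/1691 = 159.7138
  B, 30-49: 502×676/1691 = 200.6813
  B, 50+: 502×477/1691 = 141.6050
  C, 18-29: 157×538/1691 = 49.9503
  C, 30-49: 157×676/1691 = 62.7629
  C, 50+: 157×477/1691 = 44.2868
  D, 18-29: 447×538/1691 = 142.2153
  D, 30-49: 447×676/1691 = 178.6943
  D, 50+: 447×477/1691 = 126.0905
Contributions (O − E)²/E:
  (182 − 186.1206)²/186.1206 = 0.0912
  (217 − 233.8616)²/233.8616 = 1.2157
  (186 − 165.0177)²/165.0177 = 2.6679
  (214 − 159.7138)²/159.7138 = 18.4517
  (200 − 200.6813)²/200.6813 = 0.0023
  (88 − 141.6050)²/141.6050 = 20.2923
  (38 − 49.9503)²/49.9503 = 2.8590
  (33 − 62.7629)²/62.7629 = 14.1139
  (86 − 44.2868)²/44.2868 = 39.2892
  (104 − 142.2153)²/142.2153 = 10.2690
  (226 − 178.6943)²/178.6943 = 12.5232
  (117 − 126.0905)²/126.0905 = 0.6554
χ² = 0.0912 + 1.2157 + 2.6679 + 18.4517 + 0.0023 + 20.2923 + 2.8590 + 14.1139 + 39.2892 + 10.2690 + 12.5232 + 0.6554 = 122.431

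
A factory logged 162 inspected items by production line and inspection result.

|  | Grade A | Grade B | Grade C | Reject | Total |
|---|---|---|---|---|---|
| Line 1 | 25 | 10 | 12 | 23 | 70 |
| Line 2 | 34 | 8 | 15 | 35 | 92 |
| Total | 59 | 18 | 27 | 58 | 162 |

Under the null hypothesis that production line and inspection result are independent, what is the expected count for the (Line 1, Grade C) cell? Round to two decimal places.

Row total (Line 1) = 70; column total (Grade C) = 27; grand total N = 162.
Expected count = (row total × column total) / N = 70 × 27 / 162 = 11.67.

11.67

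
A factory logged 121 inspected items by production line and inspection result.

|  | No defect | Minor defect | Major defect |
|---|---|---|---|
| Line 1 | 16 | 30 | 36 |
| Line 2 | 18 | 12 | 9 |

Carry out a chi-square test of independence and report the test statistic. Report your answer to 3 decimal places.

Row totals: 82, 39. Column totals: 34, 42, 45. Grand total N = 121.
Expected counts (row total × column total / N):
  Line 1, No defect: 82×34/121 = 23.0413
  Line 1, Minor defect: 82×42/121 = 28.4628
  Line 1, Major defect: 82×45/121 = 30.4959
  Line 2, No defect: 39×34/121 = 10.9587
  Line 2, Minor defect: 39×42/121 = 13.5372
  Line 2, Major defect: 39×45/121 = 14.5041
Contributions (O − E)²/E:
  (16 − 23.0413)²/23.0413 = 2.1518
  (30 − 28.4628)²/28.4628 = 0.0830
  (36 − 30.4959)²/30.4959 = 0.9934
  (18 − 10.9587)²/10.9587 = 4.5243
  (12 − 13.5372)²/13.5372 = 0.1746
  (9 − 14.5041)²/14.5041 = 2.0887
χ² = 2.1518 + 0.0830 + 0.9934 + 4.5243 + 0.1746 + 2.0887 = 10.016

10.016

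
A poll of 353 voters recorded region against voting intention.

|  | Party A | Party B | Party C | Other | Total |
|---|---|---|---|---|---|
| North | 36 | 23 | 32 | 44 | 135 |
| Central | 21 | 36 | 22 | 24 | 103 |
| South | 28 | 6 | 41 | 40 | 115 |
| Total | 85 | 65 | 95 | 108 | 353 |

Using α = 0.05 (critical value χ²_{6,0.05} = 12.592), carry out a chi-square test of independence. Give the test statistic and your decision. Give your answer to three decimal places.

34.862; reject H₀

Grand total N = 353.
Expected counts (row total × column total / N):
  North, Party A: 135×85/353 = 32.5071
  North, Party B: 135×65/353 = 24.8584
  North, Party C: 135×95/353 = 36.3314
  North, Other: 135×108/353 = 41.3031
  Central, Party A: 103×85/353 = 24.8017
  Central, Party B: 103×65/353 = 18.9660
  Central, Party C: 103×95/353 = 27.7195
  Central, Other: 103×108/353 = 31.5127
  South, Party A: 115×85/353 = 27.6912
  South, Party B: 115×65/353 = 21.1756
  South, Party C: 115×95/353 = 30.9490
  South, Other: 115×108/353 = 35.1841
Contributions (O − E)²/E:
  (36 − 32.5071)²/32.5071 = 0.3753
  (23 − 24.8584)²/24.8584 = 0.1389
  (32 − 36.3314)²/36.3314 = 0.5164
  (44 − 41.3031)²/41.3031 = 0.1761
  (21 − 24.8017)²/24.8017 = 0.5827
  (36 − 18.9660)²/18.9660 = 15.2988
  (22 − 27.7195)²/27.7195 = 1.1801
  (24 − 31.5127)²/31.5127 = 1.7910
  (28 − 27.6912)²/27.6912 = 0.0034
  (6 − 21.1756)²/21.1756 = 10.8757
  (41 − 30.9490)²/30.9490 = 3.2642
  (40 − 35.1841)²/35.1841 = 0.6592
χ² = 0.3753 + 0.1389 + 0.5164 + 0.1761 + 0.5827 + 15.2988 + 1.1801 + 1.7910 + 0.0034 + 10.8757 + 3.2642 + 0.6592 = 34.862
df = (3−1)(4−1) = 6. Since 34.862 > 12.592, reject the null hypothesis of independence at α = 0.05.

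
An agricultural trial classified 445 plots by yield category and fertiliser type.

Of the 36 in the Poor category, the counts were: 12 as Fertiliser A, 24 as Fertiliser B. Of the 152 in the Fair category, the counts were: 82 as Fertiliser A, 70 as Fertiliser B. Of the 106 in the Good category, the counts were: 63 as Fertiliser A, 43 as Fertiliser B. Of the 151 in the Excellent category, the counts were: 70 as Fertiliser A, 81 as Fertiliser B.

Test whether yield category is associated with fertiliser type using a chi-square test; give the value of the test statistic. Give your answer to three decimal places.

Row totals: 36, 152, 106, 151. Column totals: 227, 218. Grand total N = 445.
Expected counts (row total × column total / N):
  Poor, Fertiliser A: 36×227/445 = 18.36404
  Poor, Fertiliser B: 36×218/445 = 17.63596
  Fair, Fertiliser A: 152×227/445 = 77.53708
  Fair, Fertiliser B: 152×218/445 = 74.46292
  Good, Fertiliser A: 106×227/445 = 54.07191
  Good, Fertiliser B: 106×218/445 = 51.92809
  Excellent, Fertiliser A: 151×227/445 = 77.02697
  Excellent, Fertiliser B: 151×218/445 = 73.97303
Contributions (O − E)²/E:
  (12 − 18.36404)²/18.36404 = 2.2055
  (24 − 17.63596)²/17.63596 = 2.2965
  (82 − 77.53708)²/77.53708 = 0.2569
  (70 − 74.46292)²/74.46292 = 0.2675
  (63 − 54.07191)²/54.07191 = 1.4742
  (43 − 51.92809)²/51.92809 = 1.5350
  (70 − 77.02697)²/77.02697 = 0.6411
  (81 − 73.97303)²/73.97303 = 0.6675
χ² = 2.2055 + 2.2965 + 0.2569 + 0.2675 + 1.4742 + 1.5350 + 0.6411 + 0.6675 = 9.344

9.344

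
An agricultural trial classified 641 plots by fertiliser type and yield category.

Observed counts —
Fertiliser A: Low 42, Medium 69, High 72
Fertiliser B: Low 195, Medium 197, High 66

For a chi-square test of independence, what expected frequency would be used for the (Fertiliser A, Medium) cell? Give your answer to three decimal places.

Row total (Fertiliser A) = 183; column total (Medium) = 266; grand total N = 641.
Expected count = (row total × column total) / N = 183 × 266 / 641 = 75.941.

75.941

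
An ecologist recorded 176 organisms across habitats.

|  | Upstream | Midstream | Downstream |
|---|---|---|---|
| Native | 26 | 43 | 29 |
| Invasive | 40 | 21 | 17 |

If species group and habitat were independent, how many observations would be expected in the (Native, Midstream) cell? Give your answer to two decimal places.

Row total (Native) = 98; column total (Midstream) = 64; grand total N = 176.
Expected count = (row total × column total) / N = 98 × 64 / 176 = 35.64.

35.64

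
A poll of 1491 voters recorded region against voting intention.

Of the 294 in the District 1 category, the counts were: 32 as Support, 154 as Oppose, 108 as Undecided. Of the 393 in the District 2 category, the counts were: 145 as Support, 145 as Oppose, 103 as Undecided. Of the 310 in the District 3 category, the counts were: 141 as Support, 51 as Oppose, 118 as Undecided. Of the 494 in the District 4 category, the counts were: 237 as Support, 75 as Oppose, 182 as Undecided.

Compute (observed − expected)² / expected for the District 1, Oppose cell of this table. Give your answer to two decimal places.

58.80

Row total (District 1) = 294; column total (Oppose) = 425; N = 1491.
Expected count E = 294 × 425 / 1491 = 83.803.
Contribution = (O − E)²/E = (154 − 83.803)² / 83.803 = 58.80.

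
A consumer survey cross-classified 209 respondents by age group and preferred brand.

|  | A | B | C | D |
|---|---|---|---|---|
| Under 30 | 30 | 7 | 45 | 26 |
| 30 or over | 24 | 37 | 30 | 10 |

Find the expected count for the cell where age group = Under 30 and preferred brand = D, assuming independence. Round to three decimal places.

Row total (Under 30) = 108; column total (D) = 36; grand total N = 209.
Expected count = (row total × column total) / N = 108 × 36 / 209 = 18.603.

18.603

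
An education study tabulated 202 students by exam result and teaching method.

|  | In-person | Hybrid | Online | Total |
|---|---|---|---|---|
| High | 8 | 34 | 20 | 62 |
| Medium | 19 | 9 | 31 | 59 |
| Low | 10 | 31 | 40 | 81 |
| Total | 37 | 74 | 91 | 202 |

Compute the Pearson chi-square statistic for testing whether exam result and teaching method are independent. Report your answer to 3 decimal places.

25.135

Grand total N = 202.
Expected counts (row total × column total / N):
  High, In-person: 62×37/202 = 11.3564
  High, Hybrid: 62×74/202 = 22.7129
  High, Online: 62×91/202 = 27.9307
  Medium, In-person: 59×37/202 = 10.8069
  Medium, Hybrid: 59×74/202 = 21.6139
  Medium, Online: 59×91/202 = 26.5792
  Low, In-person: 81×37/202 = 14.8366
  Low, Hybrid: 81×74/202 = 29.6733
  Low, Online: 81×91/202 = 36.4901
Contributions (O − E)²/E:
  (8 − 11.3564)²/11.3564 = 0.9920
  (34 − 22.7129)²/22.7129 = 5.6091
  (20 − 27.9307)²/27.9307 = 2.2519
  (19 − 10.8069)²/10.8069 = 6.2115
  (9 − 21.6139)²/21.6139 = 7.3615
  (31 − 26.5792)²/26.5792 = 0.7353
  (10 − 14.8366)²/14.8366 = 1.5767
  (31 − 29.6733)²/29.6733 = 0.0593
  (40 − 36.4901)²/36.4901 = 0.3376
χ² = 0.9920 + 5.6091 + 2.2519 + 6.2115 + 7.3615 + 0.7353 + 1.5767 + 0.0593 + 0.3376 = 25.135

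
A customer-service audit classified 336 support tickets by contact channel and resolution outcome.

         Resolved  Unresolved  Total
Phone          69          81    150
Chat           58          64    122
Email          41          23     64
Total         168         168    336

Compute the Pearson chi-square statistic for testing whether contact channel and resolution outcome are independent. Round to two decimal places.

6.32

Grand total N = 336.
Expected counts (row total × column total / N):
  Phone, Resolved: 150×168/336 = 75.000
  Phone, Unresolved: 150×168/336 = 75.000
  Chat, Resolved: 122×168/336 = 61.000
  Chat, Unresolved: 122×168/336 = 61.000
  Email, Resolved: 64×168/336 = 32.000
  Email, Unresolved: 64×168/336 = 32.000
Contributions (O − E)²/E:
  (69 − 75.000)²/75.000 = 0.4800
  (81 − 75.000)²/75.000 = 0.4800
  (58 − 61.000)²/61.000 = 0.1475
  (64 − 61.000)²/61.000 = 0.1475
  (41 − 32.000)²/32.000 = 2.5313
  (23 − 32.000)²/32.000 = 2.5313
χ² = 0.4800 + 0.4800 + 0.1475 + 0.1475 + 2.5313 + 2.5313 = 6.32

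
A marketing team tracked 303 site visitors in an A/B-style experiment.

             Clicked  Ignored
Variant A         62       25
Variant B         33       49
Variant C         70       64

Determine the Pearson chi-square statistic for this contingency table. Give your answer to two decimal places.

16.85

Row totals: 87, 82, 134. Column totals: 165, 138. Grand total N = 303.
Expected counts (row total × column total / N):
  Variant A, Clicked: 87×165/303 = 47.376
  Variant A, Ignored: 87×138/303 = 39.624
  Variant B, Clicked: 82×165/303 = 44.653
  Variant B, Ignored: 82×138/303 = 37.347
  Variant C, Clicked: 134×165/303 = 72.970
  Variant C, Ignored: 134×138/303 = 61.030
Contributions (O − E)²/E:
  (62 − 47.376)²/47.376 = 4.5141
  (25 − 39.624)²/39.624 = 5.3973
  (33 − 44.653)²/44.653 = 3.0411
  (49 − 37.347)²/37.347 = 3.6360
  (70 − 72.970)²/72.970 = 0.1209
  (64 − 61.030)²/61.030 = 0.1445
χ² = 4.5141 + 5.3973 + 3.0411 + 3.6360 + 0.1209 + 0.1445 = 16.85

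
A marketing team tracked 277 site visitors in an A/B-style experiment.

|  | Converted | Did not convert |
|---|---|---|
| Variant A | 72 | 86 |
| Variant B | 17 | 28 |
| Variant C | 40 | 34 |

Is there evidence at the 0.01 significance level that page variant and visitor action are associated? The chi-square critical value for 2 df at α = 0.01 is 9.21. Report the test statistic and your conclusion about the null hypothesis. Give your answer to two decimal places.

3.13; fail to reject H₀

Row totals: 158, 45, 74. Column totals: 129, 148. Grand total N = 277.
Expected counts (row total × column total / N):
  Variant A, Converted: 158×129/277 = 73.581
  Variant A, Did not convert: 158×148/277 = 84.419
  Variant B, Converted: 45×129/277 = 20.957
  Variant B, Did not convert: 45×148/277 = 24.043
  Variant C, Converted: 74×129/277 = 34.462
  Variant C, Did not convert: 74×148/277 = 39.538
Contributions (O − E)²/E:
  (72 − 73.581)²/73.581 = 0.0340
  (86 − 84.419)²/84.419 = 0.0296
  (17 − 20.957)²/20.957 = 0.7471
  (28 − 24.043)²/24.043 = 0.6512
  (40 − 34.462)²/34.462 = 0.8899
  (34 − 39.538)²/39.538 = 0.7757
χ² = 0.0340 + 0.0296 + 0.7471 + 0.6512 + 0.8899 + 0.7757 = 3.13
df = (3−1)(2−1) = 2. Since 3.13 < 9.21, fail to reject the null hypothesis of independence at α = 0.01.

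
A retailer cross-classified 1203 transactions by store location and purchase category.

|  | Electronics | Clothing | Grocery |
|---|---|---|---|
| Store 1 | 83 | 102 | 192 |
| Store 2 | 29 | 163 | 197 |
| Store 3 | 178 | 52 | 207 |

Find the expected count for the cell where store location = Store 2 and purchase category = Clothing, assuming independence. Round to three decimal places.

Row total (Store 2) = 389; column total (Clothing) = 317; grand total N = 1203.
Expected count = (row total × column total) / N = 389 × 317 / 1203 = 102.505.

102.505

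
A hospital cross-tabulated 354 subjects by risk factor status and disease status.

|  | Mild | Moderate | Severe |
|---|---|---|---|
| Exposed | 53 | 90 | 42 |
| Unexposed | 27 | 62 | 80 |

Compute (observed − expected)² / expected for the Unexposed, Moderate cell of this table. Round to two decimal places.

Row total (Unexposed) = 169; column total (Moderate) = 152; N = 354.
Expected count E = 169 × 152 / 354 = 72.565.
Contribution = (O − E)²/E = (62 − 72.565)² / 72.565 = 1.54.

1.54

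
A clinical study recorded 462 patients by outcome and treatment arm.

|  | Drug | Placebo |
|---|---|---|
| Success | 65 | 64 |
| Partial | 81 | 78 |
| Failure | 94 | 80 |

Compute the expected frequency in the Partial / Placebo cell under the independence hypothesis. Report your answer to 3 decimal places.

Row total (Partial) = 159; column total (Placebo) = 222; grand total N = 462.
Expected count = (row total × column total) / N = 159 × 222 / 462 = 76.403.

76.403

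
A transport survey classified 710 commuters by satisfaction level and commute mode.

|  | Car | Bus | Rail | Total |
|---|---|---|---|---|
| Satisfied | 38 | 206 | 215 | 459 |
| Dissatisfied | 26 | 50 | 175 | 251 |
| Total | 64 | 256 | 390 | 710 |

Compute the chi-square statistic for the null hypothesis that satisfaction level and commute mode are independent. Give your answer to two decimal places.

44.28

Grand total N = 710.
Expected counts (row total × column total / N):
  Satisfied, Car: 459×64/710 = 41.375
  Satisfied, Bus: 459×256/710 = 165.499
  Satisfied, Rail: 459×390/710 = 252.127
  Dissatisfied, Car: 251×64/710 = 22.625
  Dissatisfied, Bus: 251×256/710 = 90.501
  Dissatisfied, Rail: 251×390/710 = 137.873
Contributions (O − E)²/E:
  (38 − 41.375)²/41.375 = 0.2753
  (206 − 165.499)²/165.499 = 9.9114
  (215 − 252.127)²/252.127 = 5.4671
  (26 − 22.625)²/22.625 = 0.5035
  (50 − 90.501)²/90.501 = 18.1250
  (175 − 137.873)²/137.873 = 9.9977
χ² = 0.2753 + 9.9114 + 5.4671 + 0.5035 + 18.1250 + 9.9977 = 44.28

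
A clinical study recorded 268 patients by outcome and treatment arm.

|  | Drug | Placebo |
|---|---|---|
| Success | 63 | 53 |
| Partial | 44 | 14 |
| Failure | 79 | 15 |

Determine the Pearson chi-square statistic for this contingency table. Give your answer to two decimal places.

Row totals: 116, 58, 94. Column totals: 186, 82. Grand total N = 268.
Expected counts (row total × column total / N):
  Success, Drug: 116×186/268 = 80.507
  Success, Placebo: 116×82/268 = 35.493
  Partial, Drug: 58×186/268 = 40.254
  Partial, Placebo: 58×82/268 = 17.746
  Failure, Drug: 94×186/268 = 65.239
  Failure, Placebo: 94×82/268 = 28.761
Contributions (O − E)²/E:
  (63 − 80.507)²/80.507 = 3.8071
  (53 − 35.493)²/35.493 = 8.6354
  (44 − 40.254)²/40.254 = 0.3486
  (14 − 17.746)²/17.746 = 0.7907
  (79 − 65.239)²/65.239 = 2.9026
  (15 − 28.761)²/28.761 = 6.5841
χ² = 3.8071 + 8.6354 + 0.3486 + 0.7907 + 2.9026 + 6.5841 = 23.07

23.07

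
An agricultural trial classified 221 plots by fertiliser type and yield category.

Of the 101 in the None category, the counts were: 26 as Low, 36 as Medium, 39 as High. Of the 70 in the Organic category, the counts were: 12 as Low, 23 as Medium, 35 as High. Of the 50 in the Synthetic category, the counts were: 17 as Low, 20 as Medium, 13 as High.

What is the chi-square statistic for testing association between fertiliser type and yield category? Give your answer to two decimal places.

8.10

Row totals: 101, 70, 50. Column totals: 55, 79, 87. Grand total N = 221.
Expected counts (row total × column total / N):
  None, Low: 101×55/221 = 25.136
  None, Medium: 101×79/221 = 36.104
  None, High: 101×87/221 = 39.760
  Organic, Low: 70×55/221 = 17.421
  Organic, Medium: 70×79/221 = 25.023
  Organic, High: 70×87/221 = 27.557
  Synthetic, Low: 50×55/221 = 12.443
  Synthetic, Medium: 50×79/221 = 17.873
  Synthetic, High: 50×87/221 = 19.683
Contributions (O − E)²/E:
  (26 − 25.136)²/25.136 = 0.0297
  (36 − 36.104)²/36.104 = 0.0003
  (39 − 39.760)²/39.760 = 0.0145
  (12 − 17.421)²/17.421 = 1.6869
  (23 − 25.023)²/25.023 = 0.1636
  (35 − 27.557)²/27.557 = 2.0103
  (17 − 12.443)²/12.443 = 1.6689
  (20 − 17.873)²/17.873 = 0.2531
  (13 − 19.683)²/19.683 = 2.2691
χ² = 0.0297 + 0.0003 + 0.0145 + 1.6869 + 0.1636 + 2.0103 + 1.6689 + 0.2531 + 2.2691 = 8.10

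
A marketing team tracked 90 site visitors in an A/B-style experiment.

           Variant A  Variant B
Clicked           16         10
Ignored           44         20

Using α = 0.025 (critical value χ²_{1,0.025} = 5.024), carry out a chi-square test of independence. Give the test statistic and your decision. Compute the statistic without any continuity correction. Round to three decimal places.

Row totals: 26, 64. Column totals: 60, 30. Grand total N = 90.
Expected counts (row total × column total / N):
  Clicked, Variant A: 26×60/90 = 17.3333
  Clicked, Variant B: 26×30/90 = 8.6667
  Ignored, Variant A: 64×60/90 = 42.6667
  Ignored, Variant B: 64×30/90 = 21.3333
Contributions (O − E)²/E:
  (16 − 17.3333)²/17.3333 = 0.1026
  (10 − 8.6667)²/8.6667 = 0.2051
  (44 − 42.6667)²/42.6667 = 0.0417
  (20 − 21.3333)²/21.3333 = 0.0833
χ² = 0.1026 + 0.2051 + 0.0417 + 0.0833 = 0.433
df = (2−1)(2−1) = 1. Since 0.433 < 5.024, fail to reject the null hypothesis of independence at α = 0.025.

0.433; fail to reject H₀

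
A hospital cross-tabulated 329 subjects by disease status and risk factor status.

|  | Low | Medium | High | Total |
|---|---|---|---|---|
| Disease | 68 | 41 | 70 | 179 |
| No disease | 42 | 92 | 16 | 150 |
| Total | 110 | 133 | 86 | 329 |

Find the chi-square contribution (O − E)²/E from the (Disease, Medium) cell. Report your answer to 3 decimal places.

Row total (Disease) = 179; column total (Medium) = 133; N = 329.
Expected count E = 179 × 133 / 329 = 72.3617.
Contribution = (O − E)²/E = (41 − 72.3617)² / 72.3617 = 13.592.

13.592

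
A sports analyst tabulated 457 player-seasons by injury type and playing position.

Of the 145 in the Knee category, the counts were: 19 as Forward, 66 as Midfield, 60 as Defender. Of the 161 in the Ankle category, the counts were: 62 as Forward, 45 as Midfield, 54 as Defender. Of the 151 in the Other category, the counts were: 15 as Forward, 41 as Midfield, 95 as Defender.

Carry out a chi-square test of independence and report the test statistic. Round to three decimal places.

61.793

Row totals: 145, 161, 151. Column totals: 96, 152, 209. Grand total N = 457.
Expected counts (row total × column total / N):
  Knee, Forward: 145×96/457 = 30.45952
  Knee, Midfield: 145×152/457 = 48.22757
  Knee, Defender: 145×209/457 = 66.31291
  Ankle, Forward: 161×96/457 = 33.82057
  Ankle, Midfield: 161×152/457 = 53.54923
  Ankle, Defender: 161×209/457 = 73.63020
  Other, Forward: 151×96/457 = 31.71991
  Other, Midfield: 151×152/457 = 50.22319
  Other, Defender: 151×209/457 = 69.05689
Contributions (O − E)²/E:
  (19 − 30.45952)²/30.45952 = 4.3113
  (66 − 48.22757)²/48.22757 = 6.5494
  (60 − 66.31291)²/66.31291 = 0.6010
  (62 − 33.82057)²/33.82057 = 23.4792
  (45 − 53.54923)²/53.54923 = 1.3649
  (54 − 73.63020)²/73.63020 = 5.2335
  (15 − 31.71991)²/31.71991 = 8.8132
  (41 − 50.22319)²/50.22319 = 1.6938
  (95 − 69.05689)²/69.05689 = 9.7462
χ² = 4.3113 + 6.5494 + 0.6010 + 23.4792 + 1.3649 + 5.2335 + 8.8132 + 1.6938 + 9.7462 = 61.793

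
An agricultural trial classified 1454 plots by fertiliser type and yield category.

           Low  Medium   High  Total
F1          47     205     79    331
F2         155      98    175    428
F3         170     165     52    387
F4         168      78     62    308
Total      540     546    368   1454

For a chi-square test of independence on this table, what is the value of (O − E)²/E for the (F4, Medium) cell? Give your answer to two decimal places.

12.26

Row total (F4) = 308; column total (Medium) = 546; N = 1454.
Expected count E = 308 × 546 / 1454 = 115.659.
Contribution = (O − E)²/E = (78 − 115.659)² / 115.659 = 12.26.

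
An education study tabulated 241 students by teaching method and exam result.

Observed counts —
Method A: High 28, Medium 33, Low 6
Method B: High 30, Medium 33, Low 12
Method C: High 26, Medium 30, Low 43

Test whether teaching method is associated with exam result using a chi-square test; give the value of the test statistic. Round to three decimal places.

30.165

Row totals: 67, 75, 99. Column totals: 84, 96, 61. Grand total N = 241.
Expected counts (row total × column total / N):
  Method A, High: 67×84/241 = 23.3527
  Method A, Medium: 67×96/241 = 26.6888
  Method A, Low: 67×61/241 = 16.9585
  Method B, High: 75×84/241 = 26.1411
  Method B, Medium: 75×96/241 = 29.8755
  Method B, Low: 75×61/241 = 18.9834
  Method C, High: 99×84/241 = 34.5062
  Method C, Medium: 99×96/241 = 39.4357
  Method C, Low: 99×61/241 = 25.0581
Contributions (O − E)²/E:
  (28 − 23.3527)²/23.3527 = 0.9248
  (33 − 26.6888)²/26.6888 = 1.4924
  (6 − 16.9585)²/16.9585 = 7.0813
  (30 − 26.1411)²/26.1411 = 0.5696
  (33 − 29.8755)²/29.8755 = 0.3268
  (12 − 18.9834)²/18.9834 = 2.5690
  (26 − 34.5062)²/34.5062 = 2.0969
  (30 − 39.4357)²/39.4357 = 2.2577
  (43 − 25.0581)²/25.0581 = 12.8466
χ² = 0.9248 + 1.4924 + 7.0813 + 0.5696 + 0.3268 + 2.5690 + 2.0969 + 2.2577 + 12.8466 = 30.165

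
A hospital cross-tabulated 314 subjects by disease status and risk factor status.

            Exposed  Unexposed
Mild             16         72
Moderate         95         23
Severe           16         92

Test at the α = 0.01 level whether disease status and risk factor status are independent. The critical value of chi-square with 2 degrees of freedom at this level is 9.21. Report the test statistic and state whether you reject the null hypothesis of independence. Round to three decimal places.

Row totals: 88, 118, 108. Column totals: 127, 187. Grand total N = 314.
Expected counts (row total × column total / N):
  Mild, Exposed: 88×127/314 = 35.5924
  Mild, Unexposed: 88×187/314 = 52.4076
  Moderate, Exposed: 118×127/314 = 47.7261
  Moderate, Unexposed: 118×187/314 = 70.2739
  Severe, Exposed: 108×127/314 = 43.6815
  Severe, Unexposed: 108×187/314 = 64.3185
Contributions (O − E)²/E:
  (16 − 35.5924)²/35.5924 = 10.7849
  (72 − 52.4076)²/52.4076 = 7.3246
  (95 − 47.7261)²/47.7261 = 46.8260
  (23 − 70.2739)²/70.2739 = 31.8016
  (16 − 43.6815)²/43.6815 = 17.5421
  (92 − 64.3185)²/64.3185 = 11.9136
χ² = 10.7849 + 7.3246 + 46.8260 + 31.8016 + 17.5421 + 11.9136 = 126.193
df = (3−1)(2−1) = 2. Since 126.193 > 9.21, reject the null hypothesis of independence at α = 0.01.

126.193; reject H₀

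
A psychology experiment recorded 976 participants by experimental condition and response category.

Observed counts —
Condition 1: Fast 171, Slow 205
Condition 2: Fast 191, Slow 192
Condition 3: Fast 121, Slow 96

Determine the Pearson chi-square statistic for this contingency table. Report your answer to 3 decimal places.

Row totals: 376, 383, 217. Column totals: 483, 493. Grand total N = 976.
Expected counts (row total × column total / N):
  Condition 1, Fast: 376×483/976 = 186.0738
  Condition 1, Slow: 376×493/976 = 189.9262
  Condition 2, Fast: 383×483/976 = 189.5379
  Condition 2, Slow: 383×493/976 = 193.4621
  Condition 3, Fast: 217×483/976 = 107.3883
  Condition 3, Slow: 217×493/976 = 109.6117
Contributions (O − E)²/E:
  (171 − 186.0738)²/186.0738 = 1.2211
  (205 − 189.9262)²/189.9262 = 1.1964
  (191 − 189.5379)²/189.5379 = 0.0113
  (192 − 193.4621)²/193.4621 = 0.0110
  (121 − 107.3883)²/107.3883 = 1.7253
  (96 − 109.6117)²/109.6117 = 1.6903
χ² = 1.2211 + 1.1964 + 0.0113 + 0.0110 + 1.7253 + 1.6903 = 5.855

5.855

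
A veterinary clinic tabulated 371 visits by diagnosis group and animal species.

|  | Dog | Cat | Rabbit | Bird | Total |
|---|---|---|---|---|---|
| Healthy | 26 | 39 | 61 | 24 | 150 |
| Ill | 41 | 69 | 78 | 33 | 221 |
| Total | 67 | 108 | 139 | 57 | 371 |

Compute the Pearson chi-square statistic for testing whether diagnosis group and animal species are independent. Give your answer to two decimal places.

1.67

Grand total N = 371.
Expected counts (row total × column total / N):
  Healthy, Dog: 150×67/371 = 27.089
  Healthy, Cat: 150×108/371 = 43.666
  Healthy, Rabbit: 150×139/371 = 56.199
  Healthy, Bird: 150×57/371 = 23.046
  Ill, Dog: 221×67/371 = 39.911
  Ill, Cat: 221×108/371 = 64.334
  Ill, Rabbit: 221×139/371 = 82.801
  Ill, Bird: 221×57/371 = 33.954
Contributions (O − E)²/E:
  (26 − 27.089)²/27.089 = 0.0438
  (39 − 43.666)²/43.666 = 0.4986
  (61 − 56.199)²/56.199 = 0.4101
  (24 − 23.046)²/23.046 = 0.0395
  (41 − 39.911)²/39.911 = 0.0297
  (69 − 64.334)²/64.334 = 0.3384
  (78 − 82.801)²/82.801 = 0.2784
  (33 − 33.954)²/33.954 = 0.0268
χ² = 0.0438 + 0.4986 + 0.4101 + 0.0395 + 0.0297 + 0.3384 + 0.2784 + 0.0268 = 1.67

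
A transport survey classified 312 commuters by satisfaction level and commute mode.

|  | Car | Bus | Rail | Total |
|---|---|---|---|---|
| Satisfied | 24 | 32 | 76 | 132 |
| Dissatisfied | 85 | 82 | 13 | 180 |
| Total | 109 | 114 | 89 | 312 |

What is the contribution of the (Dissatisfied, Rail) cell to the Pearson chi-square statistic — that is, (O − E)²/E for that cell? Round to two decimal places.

Row total (Dissatisfied) = 180; column total (Rail) = 89; N = 312.
Expected count E = 180 × 89 / 312 = 51.346.
Contribution = (O − E)²/E = (13 − 51.346)² / 51.346 = 28.64.

28.64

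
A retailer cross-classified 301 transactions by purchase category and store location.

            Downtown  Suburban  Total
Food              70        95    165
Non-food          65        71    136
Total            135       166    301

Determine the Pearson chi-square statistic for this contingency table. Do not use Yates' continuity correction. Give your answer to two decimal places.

Grand total N = 301.
Expected counts (row total × column total / N):
  Food, Downtown: 165×135/301 = 74.003
  Food, Suburban: 165×166/301 = 90.997
  Non-food, Downtown: 136×135/301 = 60.997
  Non-food, Suburban: 136×166/301 = 75.003
Contributions (O − E)²/E:
  (70 − 74.003)²/74.003 = 0.2165
  (95 − 90.997)²/90.997 = 0.1761
  (65 − 60.997)²/60.997 = 0.2627
  (71 − 75.003)²/75.003 = 0.2136
χ² = 0.2165 + 0.1761 + 0.2627 + 0.2136 = 0.87

0.87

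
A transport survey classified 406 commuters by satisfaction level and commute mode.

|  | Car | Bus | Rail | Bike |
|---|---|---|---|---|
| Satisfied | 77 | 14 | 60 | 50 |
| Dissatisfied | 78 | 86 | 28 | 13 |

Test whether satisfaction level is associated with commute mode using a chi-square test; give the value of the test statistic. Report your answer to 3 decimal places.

Row totals: 201, 205. Column totals: 155, 100, 88, 63. Grand total N = 406.
Expected counts (row total × column total / N):
  Satisfied, Car: 201×155/406 = 76.73645
  Satisfied, Bus: 201×100/406 = 49.50739
  Satisfied, Rail: 201×88/406 = 43.56650
  Satisfied, Bike: 201×63/406 = 31.18966
  Dissatisfied, Car: 205×155/406 = 78.26355
  Dissatisfied, Bus: 205×100/406 = 50.49261
  Dissatisfied, Rail: 205×88/406 = 44.43350
  Dissatisfied, Bike: 205×63/406 = 31.81034
Contributions (O − E)²/E:
  (77 − 76.73645)²/76.73645 = 0.0009
  (14 − 49.50739)²/49.50739 = 25.4664
  (60 − 43.56650)²/43.56650 = 6.1988
  (50 − 31.18966)²/31.18966 = 11.3444
  (78 − 78.26355)²/78.26355 = 0.0009
  (86 − 50.49261)²/50.49261 = 24.9695
  (28 − 44.43350)²/44.43350 = 6.0778
  (13 − 31.81034)²/31.81034 = 11.1231
χ² = 0.0009 + 25.4664 + 6.1988 + 11.3444 + 0.0009 + 24.9695 + 6.0778 + 11.1231 = 85.182

85.182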